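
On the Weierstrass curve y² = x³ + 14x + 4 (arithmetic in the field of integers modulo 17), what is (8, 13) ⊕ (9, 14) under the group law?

(1, 11)

(8, 13) + (9, 14). λ = (14 - 13)/(9 - 8) ≡ 1/1 mod 17. 1⁻¹ ≡ 1 (mod 17), so λ ≡ 1.
  x = λ² - 8 - 9 = 1 - 17 ≡ 1; y = λ·(8 - 1) - 13 ≡ 11. → (1, 11)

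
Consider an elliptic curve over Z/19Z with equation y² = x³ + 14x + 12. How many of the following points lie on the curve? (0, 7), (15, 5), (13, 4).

(0, 7): 7² ≡ 11, rhs ≡ 12 → off.
(15, 5): 5² ≡ 6, rhs ≡ 6 → on.
(13, 4): 4² ≡ 16, rhs ≡ 16 → on.

2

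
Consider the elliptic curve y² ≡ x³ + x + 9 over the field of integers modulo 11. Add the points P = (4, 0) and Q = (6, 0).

(1, 0)

(4, 0) + (6, 0). λ = (0 - 0)/(6 - 4) ≡ 0/2 mod 11. 2⁻¹ ≡ 6 (mod 11), so λ ≡ 0.
  x = λ² - 4 - 6 = 0 - 10 ≡ 1; y = λ·(4 - 1) - 0 ≡ 0. → (1, 0)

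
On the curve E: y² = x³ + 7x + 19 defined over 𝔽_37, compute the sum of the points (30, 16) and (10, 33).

(35, 16)

(30, 16) + (10, 33). λ = (33 - 16)/(10 - 30) ≡ 17/17 mod 37. 17⁻¹ ≡ 24 (mod 37), so λ ≡ 1.
  x = λ² - 30 - 10 = 1 - 40 ≡ 35; y = λ·(30 - 35) - 16 ≡ 16. → (35, 16)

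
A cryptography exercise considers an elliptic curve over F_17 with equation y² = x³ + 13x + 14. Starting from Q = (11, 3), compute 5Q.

(11, 14)

Repeated addition: build up to 5Q.
2Q: tangent at (11, 3): λ = (3·11² + 13)/(2·3) ≡ 2/6. 6⁻¹ ≡ 3 (mod 17), so λ ≡ 2·3 ≡ 6.
  x = λ² - 11 - 11 = 36 - 22 ≡ 14; y = λ·(11 - 14) - 3 ≡ 13. → (14, 13)
3Q: (14, 13) + (11, 3). λ = (3 - 13)/(11 - 14) ≡ 7/14 mod 17. 14⁻¹ ≡ 11 (mod 17) since 14·11 = 154 ≡ 1, so λ ≡ 9.
  x = λ² - 14 - 11 = 81 - 25 ≡ 5; y = λ·(14 - 5) - 13 ≡ 0. → (5, 0)
4Q: (5, 0) + (11, 3). λ = (3 - 0)/(11 - 5) ≡ 3/6 mod 17. 6⁻¹ ≡ 3 (mod 17), so λ ≡ 9.
  x = λ² - 5 - 11 = 81 - 16 ≡ 14; y = λ·(5 - 14) - 0 ≡ 4. → (14, 4)
5Q: (14, 4) + (11, 3). λ = (3 - 4)/(11 - 14) ≡ 16/14 mod 17. 14⁻¹ ≡ 11 (mod 17), so λ ≡ 6.
  x = λ² - 14 - 11 = 36 - 25 ≡ 11; y = λ·(14 - 11) - 4 ≡ 14. → (11, 14)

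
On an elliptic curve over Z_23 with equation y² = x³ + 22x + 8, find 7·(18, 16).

(1, 13)

Write P = (18, 16).
Double-and-add on 7 = (111)₂. Start with P = (18, 16) for the leading 1-bit.
double: tangent at (18, 16): λ = (3·18² + 22)/(2·16) ≡ 5/9. 9⁻¹ ≡ 18 (mod 23), so λ ≡ 5·18 ≡ 21.
  x = λ² - 18 - 18 = 441 - 36 ≡ 14; y = λ·(18 - 14) - 16 ≡ 22. → (14, 22)
add P: (14, 22) + (18, 16). λ = (16 - 22)/(18 - 14) ≡ 17/4 mod 23. 4⁻¹ ≡ 6 (mod 23), so λ ≡ 10.
  x = λ² - 14 - 18 = 100 - 32 ≡ 22; y = λ·(14 - 22) - 22 ≡ 13. → (22, 13)
double: tangent at (22, 13): λ = (3·22² + 22)/(2·13) ≡ 2/3. 3⁻¹ ≡ 8 (mod 23) since 3·8 = 24 ≡ 1, so λ ≡ 2·8 ≡ 16.
  x = λ² - 22 - 22 = 256 - 44 ≡ 5; y = λ·(22 - 5) - 13 ≡ 6. → (5, 6)
add P: (5, 6) + (18, 16). λ = (16 - 6)/(18 - 5) ≡ 10/13 mod 23. 13⁻¹ ≡ 16 (mod 23), so λ ≡ 22.
  x = λ² - 5 - 18 = 484 - 23 ≡ 1; y = λ·(5 - 1) - 6 ≡ 13. → (1, 13)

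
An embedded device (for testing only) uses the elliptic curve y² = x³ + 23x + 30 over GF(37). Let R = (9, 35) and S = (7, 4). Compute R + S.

(9, 35) + (7, 4). λ = (4 - 35)/(7 - 9) ≡ 6/35 mod 37. 35⁻¹ ≡ 18 (mod 37), so λ ≡ 34.
  x = λ² - 9 - 7 = 1156 - 16 ≡ 30; y = λ·(9 - 30) - 35 ≡ 28. → (30, 28)

(30, 28)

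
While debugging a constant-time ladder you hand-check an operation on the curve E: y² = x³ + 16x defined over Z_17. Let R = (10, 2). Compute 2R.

(16, 0)

tangent at (10, 2): λ = (3·10² + 16)/(2·2) ≡ 10/4. 4⁻¹ ≡ 13 (mod 17), so λ ≡ 10·13 ≡ 11.
  x = λ² - 10 - 10 = 121 - 20 ≡ 16; y = λ·(10 - 16) - 2 ≡ 0. → (16, 0)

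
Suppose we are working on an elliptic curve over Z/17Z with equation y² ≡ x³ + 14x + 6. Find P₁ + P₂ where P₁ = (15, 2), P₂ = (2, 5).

(8, 16)

(15, 2) + (2, 5). λ = (5 - 2)/(2 - 15) ≡ 3/4 mod 17. 4⁻¹ ≡ 13 (mod 17), so λ ≡ 5.
  x = λ² - 15 - 2 = 25 - 17 ≡ 8; y = λ·(15 - 8) - 2 ≡ 16. → (8, 16)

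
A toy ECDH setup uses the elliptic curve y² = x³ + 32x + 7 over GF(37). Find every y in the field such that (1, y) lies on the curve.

x³ + 32x + 7 = 40 ≡ 3 (mod 37).
Square roots of 3 mod 37: 15 and 22 (since 15² = 225 ≡ 3).

15, 22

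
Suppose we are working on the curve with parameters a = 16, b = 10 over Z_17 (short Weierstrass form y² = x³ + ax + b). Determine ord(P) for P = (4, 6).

2P: tangent at (4, 6): λ = (3·4² + 16)/(2·6) ≡ 13/12. 12⁻¹ ≡ 10 (mod 17) since 12·10 = 120 ≡ 1, so λ ≡ 13·10 ≡ 11.
  x = λ² - 4 - 4 = 121 - 8 ≡ 11; y = λ·(4 - 11) - 6 ≡ 2. → (11, 2)
3P: (11, 2) + (4, 6). λ = (6 - 2)/(4 - 11) ≡ 4/10 mod 17. 10⁻¹ ≡ 12 (mod 17) since 10·12 = 120 ≡ 1, so λ ≡ 14.
  x = λ² - 11 - 4 = 196 - 15 ≡ 11; y = λ·(11 - 11) - 2 ≡ 15. → (11, 15)
4P: (11, 15) + (4, 6). λ = (6 - 15)/(4 - 11) ≡ 8/10 mod 17. 10⁻¹ ≡ 12 (mod 17), so λ ≡ 11.
  x = λ² - 11 - 4 = 121 - 15 ≡ 4; y = λ·(11 - 4) - 15 ≡ 11. → (4, 11)
5P: (4, 11) + (4, 6): same x and y₁ ≡ -y₂, so the sum is 𝒪.
5P = 𝒪, so the order is 5.

5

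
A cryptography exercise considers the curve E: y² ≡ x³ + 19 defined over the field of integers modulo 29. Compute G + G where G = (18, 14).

tangent at (18, 14): λ = (3·18² + 0)/(2·14) ≡ 15/28. 28⁻¹ ≡ 28 (mod 29) since 28·28 = 784 ≡ 1, so λ ≡ 15·28 ≡ 14.
  x = λ² - 18 - 18 = 196 - 36 ≡ 15; y = λ·(18 - 15) - 14 ≡ 28. → (15, 28)

(15, 28)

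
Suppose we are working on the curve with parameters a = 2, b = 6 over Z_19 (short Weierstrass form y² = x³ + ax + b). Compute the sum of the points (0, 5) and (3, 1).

(0, 5) + (3, 1). λ = (1 - 5)/(3 - 0) ≡ 15/3 mod 19. 3⁻¹ ≡ 13 (mod 19), so λ ≡ 5.
  x = λ² - 0 - 3 = 25 - 3 ≡ 3; y = λ·(0 - 3) - 5 ≡ 18. → (3, 18)

(3, 18)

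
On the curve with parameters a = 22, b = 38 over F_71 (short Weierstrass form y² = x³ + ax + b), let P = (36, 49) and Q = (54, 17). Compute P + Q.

(35, 36)

(36, 49) + (54, 17). λ = (17 - 49)/(54 - 36) ≡ 39/18 mod 71. 18⁻¹ ≡ 4 (mod 71) since 18·4 = 72 ≡ 1, so λ ≡ 14.
  x = λ² - 36 - 54 = 196 - 90 ≡ 35; y = λ·(36 - 35) - 49 ≡ 36. → (35, 36)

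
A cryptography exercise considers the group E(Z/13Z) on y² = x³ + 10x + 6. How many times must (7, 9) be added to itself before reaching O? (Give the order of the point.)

7

2P: tangent at (7, 9): λ = (3·7² + 10)/(2·9) ≡ 1/5. 5⁻¹ ≡ 8 (mod 13) since 5·8 = 40 ≡ 1, so λ ≡ 1·8 ≡ 8.
  x = λ² - 7 - 7 = 64 - 14 ≡ 11; y = λ·(7 - 11) - 9 ≡ 11. → (11, 11)
3P: (11, 11) + (7, 9). λ = (9 - 11)/(7 - 11) ≡ 11/9 mod 13. 9⁻¹ ≡ 3 (mod 13), so λ ≡ 7.
  x = λ² - 11 - 7 = 49 - 18 ≡ 5; y = λ·(11 - 5) - 11 ≡ 5. → (5, 5)
4P: (5, 5) + (7, 9). λ = (9 - 5)/(7 - 5) ≡ 4/2 mod 13. 2⁻¹ ≡ 7 (mod 13) since 2·7 = 14 ≡ 1, so λ ≡ 2.
  x = λ² - 5 - 7 = 4 - 12 ≡ 5; y = λ·(5 - 5) - 5 ≡ 8. → (5, 8)
5P: (5, 8) + (7, 9). λ = (9 - 8)/(7 - 5) ≡ 1/2 mod 13. 2⁻¹ ≡ 7 (mod 13), so λ ≡ 7.
  x = λ² - 5 - 7 = 49 - 12 ≡ 11; y = λ·(5 - 11) - 8 ≡ 2. → (11, 2)
6P: (11, 2) + (7, 9). λ = (9 - 2)/(7 - 11) ≡ 7/9 mod 13. 9⁻¹ ≡ 3 (mod 13) since 9·3 = 27 ≡ 1, so λ ≡ 8.
  x = λ² - 11 - 7 = 64 - 18 ≡ 7; y = λ·(11 - 7) - 2 ≡ 4. → (7, 4)
7P: (7, 4) + (7, 9): same x and y₁ ≡ -y₂, so the sum is O.
7P = O, so the order is 7.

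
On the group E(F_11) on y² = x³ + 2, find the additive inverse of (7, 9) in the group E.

-(7, 9) = (7, -9 mod 11) = (7, 2).

(7, 2)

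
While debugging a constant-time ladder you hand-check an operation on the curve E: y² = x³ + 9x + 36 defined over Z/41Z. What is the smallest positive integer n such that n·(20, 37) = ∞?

2P: tangent at (20, 37): λ = (3·20² + 9)/(2·37) ≡ 20/33. 33⁻¹ ≡ 5 (mod 41) since 33·5 = 165 ≡ 1, so λ ≡ 20·5 ≡ 18.
  x = λ² - 20 - 20 = 324 - 40 ≡ 38; y = λ·(20 - 38) - 37 ≡ 8. → (38, 8)
3P: (38, 8) + (20, 37). λ = (37 - 8)/(20 - 38) ≡ 29/23 mod 41. 23⁻¹ ≡ 25 (mod 41), so λ ≡ 28.
  x = λ² - 38 - 20 = 784 - 58 ≡ 29; y = λ·(38 - 29) - 8 ≡ 39. → (29, 39)
4P: (29, 39) + (20, 37). λ = (37 - 39)/(20 - 29) ≡ 39/32 mod 41. 32⁻¹ ≡ 9 (mod 41) since 32·9 = 288 ≡ 1, so λ ≡ 23.
  x = λ² - 29 - 20 = 529 - 49 ≡ 29; y = λ·(29 - 29) - 39 ≡ 2. → (29, 2)
5P: (29, 2) + (20, 37). λ = (37 - 2)/(20 - 29) ≡ 35/32 mod 41. 32⁻¹ ≡ 9 (mod 41) since 32·9 = 288 ≡ 1, so λ ≡ 28.
  x = λ² - 29 - 20 = 784 - 49 ≡ 38; y = λ·(29 - 38) - 2 ≡ 33. → (38, 33)
6P: (38, 33) + (20, 37). λ = (37 - 33)/(20 - 38) ≡ 4/23 mod 41. 23⁻¹ ≡ 25 (mod 41), so λ ≡ 18.
  x = λ² - 38 - 20 = 324 - 58 ≡ 20; y = λ·(38 - 20) - 33 ≡ 4. → (20, 4)
7P: (20, 4) + (20, 37): same x and y₁ ≡ -y₂, so the sum is ∞.
7P = ∞, so the order is 7.

7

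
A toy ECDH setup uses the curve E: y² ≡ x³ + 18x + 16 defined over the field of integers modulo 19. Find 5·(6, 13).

(0, 15)

Write G = (6, 13).
Double-and-add on 5 = (101)₂. Start with G = (6, 13) for the leading 1-bit.
double: tangent at (6, 13): λ = (3·6² + 18)/(2·13) ≡ 12/7. 7⁻¹ ≡ 11 (mod 19) since 7·11 = 77 ≡ 1, so λ ≡ 12·11 ≡ 18.
  x = λ² - 6 - 6 = 324 - 12 ≡ 8; y = λ·(6 - 8) - 13 ≡ 8. → (8, 8)
double: tangent at (8, 8): λ = (3·8² + 18)/(2·8) ≡ 1/16. 16⁻¹ ≡ 6 (mod 19) since 16·6 = 96 ≡ 1, so λ ≡ 1·6 ≡ 6.
  x = λ² - 8 - 8 = 36 - 16 ≡ 1; y = λ·(8 - 1) - 8 ≡ 15. → (1, 15)
add G: (1, 15) + (6, 13). λ = (13 - 15)/(6 - 1) ≡ 17/5 mod 19. 5⁻¹ ≡ 4 (mod 19), so λ ≡ 11.
  x = λ² - 1 - 6 = 121 - 7 ≡ 0; y = λ·(1 - 0) - 15 ≡ 15. → (0, 15)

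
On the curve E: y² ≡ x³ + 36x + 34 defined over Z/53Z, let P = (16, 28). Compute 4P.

(6, 28)

Double-and-add on 4 = (100)₂. Start with P = (16, 28) for the leading 1-bit.
double: tangent at (16, 28): λ = (3·16² + 36)/(2·28) ≡ 9/3. 3⁻¹ ≡ 18 (mod 53), so λ ≡ 9·18 ≡ 3.
  x = λ² - 16 - 16 = 9 - 32 ≡ 30; y = λ·(16 - 30) - 28 ≡ 36. → (30, 36)
double: tangent at (30, 36): λ = (3·30² + 36)/(2·36) ≡ 33/19. 19⁻¹ ≡ 14 (mod 53), so λ ≡ 33·14 ≡ 38.
  x = λ² - 30 - 30 = 1444 - 60 ≡ 6; y = λ·(30 - 6) - 36 ≡ 28. → (6, 28)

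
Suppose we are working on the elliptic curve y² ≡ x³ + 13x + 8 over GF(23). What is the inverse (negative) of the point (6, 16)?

-(6, 16) = (6, -16 mod 23) = (6, 7).

(6, 7)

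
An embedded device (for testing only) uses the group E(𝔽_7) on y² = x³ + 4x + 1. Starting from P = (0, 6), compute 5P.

O

Double-and-add on 5 = (101)₂. Start with P = (0, 6) for the leading 1-bit.
double: tangent at (0, 6): λ = (3·0² + 4)/(2·6) ≡ 4/5. 5⁻¹ ≡ 3 (mod 7), so λ ≡ 4·3 ≡ 5.
  x = λ² - 0 - 0 = 25 - 0 ≡ 4; y = λ·(0 - 4) - 6 ≡ 2. → (4, 2)
double: tangent at (4, 2): λ = (3·4² + 4)/(2·2) ≡ 3/4. 4⁻¹ ≡ 2 (mod 7) since 4·2 = 8 ≡ 1, so λ ≡ 3·2 ≡ 6.
  x = λ² - 4 - 4 = 36 - 8 ≡ 0; y = λ·(4 - 0) - 2 ≡ 1. → (0, 1)
add P: (0, 1) + (0, 6): same x and y₁ ≡ -y₂, so the sum is the point at infinity.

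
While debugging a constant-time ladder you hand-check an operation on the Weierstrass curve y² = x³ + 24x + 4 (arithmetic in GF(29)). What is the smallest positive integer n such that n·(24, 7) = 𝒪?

2P: tangent at (24, 7): λ = (3·24² + 24)/(2·7) ≡ 12/14. 14⁻¹ ≡ 27 (mod 29) since 14·27 = 378 ≡ 1, so λ ≡ 12·27 ≡ 5.
  x = λ² - 24 - 24 = 25 - 48 ≡ 6; y = λ·(24 - 6) - 7 ≡ 25. → (6, 25)
3P: (6, 25) + (24, 7). λ = (7 - 25)/(24 - 6) ≡ 11/18 mod 29. 18⁻¹ ≡ 21 (mod 29) since 18·21 = 378 ≡ 1, so λ ≡ 28.
  x = λ² - 6 - 24 = 784 - 30 ≡ 0; y = λ·(6 - 0) - 25 ≡ 27. → (0, 27)
4P: (0, 27) + (24, 7). λ = (7 - 27)/(24 - 0) ≡ 9/24 mod 29. 24⁻¹ ≡ 23 (mod 29), so λ ≡ 4.
  x = λ² - 0 - 24 = 16 - 24 ≡ 21; y = λ·(0 - 21) - 27 ≡ 5. → (21, 5)
5P: (21, 5) + (24, 7). λ = (7 - 5)/(24 - 21) ≡ 2/3 mod 29. 3⁻¹ ≡ 10 (mod 29), so λ ≡ 20.
  x = λ² - 21 - 24 = 400 - 45 ≡ 7; y = λ·(21 - 7) - 5 ≡ 14. → (7, 14)
6P: (7, 14) + (24, 7). λ = (7 - 14)/(24 - 7) ≡ 22/17 mod 29. 17⁻¹ ≡ 12 (mod 29), so λ ≡ 3.
  x = λ² - 7 - 24 = 9 - 31 ≡ 7; y = λ·(7 - 7) - 14 ≡ 15. → (7, 15)
7P: (7, 15) + (24, 7). λ = (7 - 15)/(24 - 7) ≡ 21/17 mod 29. 17⁻¹ ≡ 12 (mod 29) since 17·12 = 204 ≡ 1, so λ ≡ 20.
  x = λ² - 7 - 24 = 400 - 31 ≡ 21; y = λ·(7 - 21) - 15 ≡ 24. → (21, 24)
8P: (21, 24) + (24, 7). λ = (7 - 24)/(24 - 21) ≡ 12/3 mod 29. 3⁻¹ ≡ 10 (mod 29), so λ ≡ 4.
  x = λ² - 21 - 24 = 16 - 45 ≡ 0; y = λ·(21 - 0) - 24 ≡ 2. → (0, 2)
9P: (0, 2) + (24, 7). λ = (7 - 2)/(24 - 0) ≡ 5/24 mod 29. 24⁻¹ ≡ 23 (mod 29) since 24·23 = 552 ≡ 1, so λ ≡ 28.
  x = λ² - 0 - 24 = 784 - 24 ≡ 6; y = λ·(0 - 6) - 2 ≡ 4. → (6, 4)
10P: (6, 4) + (24, 7). λ = (7 - 4)/(24 - 6) ≡ 3/18 mod 29. 18⁻¹ ≡ 21 (mod 29), so λ ≡ 5.
  x = λ² - 6 - 24 = 25 - 30 ≡ 24; y = λ·(6 - 24) - 4 ≡ 22. → (24, 22)
11P: (24, 22) + (24, 7): same x and y₁ ≡ -y₂, so the sum is 𝒪.
11P = 𝒪, so the order is 11.

11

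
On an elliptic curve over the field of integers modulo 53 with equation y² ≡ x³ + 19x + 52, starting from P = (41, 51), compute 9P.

(5, 22)

Repeated addition: build up to 9P.
2P: tangent at (41, 51): λ = (3·41² + 19)/(2·51) ≡ 27/49. 49⁻¹ ≡ 13 (mod 53), so λ ≡ 27·13 ≡ 33.
  x = λ² - 41 - 41 = 1089 - 82 ≡ 0; y = λ·(41 - 0) - 51 ≡ 30. → (0, 30)
3P: (0, 30) + (41, 51). λ = (51 - 30)/(41 - 0) ≡ 21/41 mod 53. 41⁻¹ ≡ 22 (mod 53), so λ ≡ 38.
  x = λ² - 0 - 41 = 1444 - 41 ≡ 25; y = λ·(0 - 25) - 30 ≡ 27. → (25, 27)
4P: (25, 27) + (41, 51). λ = (51 - 27)/(41 - 25) ≡ 24/16 mod 53. 16⁻¹ ≡ 10 (mod 53) since 16·10 = 160 ≡ 1, so λ ≡ 28.
  x = λ² - 25 - 41 = 784 - 66 ≡ 29; y = λ·(25 - 29) - 27 ≡ 20. → (29, 20)
5P: (29, 20) + (41, 51). λ = (51 - 20)/(41 - 29) ≡ 31/12 mod 53. 12⁻¹ ≡ 31 (mod 53) since 12·31 = 372 ≡ 1, so λ ≡ 7.
  x = λ² - 29 - 41 = 49 - 70 ≡ 32; y = λ·(29 - 32) - 20 ≡ 12. → (32, 12)
6P: (32, 12) + (41, 51). λ = (51 - 12)/(41 - 32) ≡ 39/9 mod 53. 9⁻¹ ≡ 6 (mod 53), so λ ≡ 22.
  x = λ² - 32 - 41 = 484 - 73 ≡ 40; y = λ·(32 - 40) - 12 ≡ 24. → (40, 24)
7P: (40, 24) + (41, 51). λ = (51 - 24)/(41 - 40) ≡ 27/1 mod 53. 1⁻¹ ≡ 1 (mod 53) since 1·1 = 1 ≡ 1, so λ ≡ 27.
  x = λ² - 40 - 41 = 729 - 81 ≡ 12; y = λ·(40 - 12) - 24 ≡ 43. → (12, 43)
8P: (12, 43) + (41, 51). λ = (51 - 43)/(41 - 12) ≡ 8/29 mod 53. 29⁻¹ ≡ 11 (mod 53), so λ ≡ 35.
  x = λ² - 12 - 41 = 1225 - 53 ≡ 6; y = λ·(12 - 6) - 43 ≡ 8. → (6, 8)
9P: (6, 8) + (41, 51). λ = (51 - 8)/(41 - 6) ≡ 43/35 mod 53. 35⁻¹ ≡ 50 (mod 53), so λ ≡ 30.
  x = λ² - 6 - 41 = 900 - 47 ≡ 5; y = λ·(6 - 5) - 8 ≡ 22. → (5, 22)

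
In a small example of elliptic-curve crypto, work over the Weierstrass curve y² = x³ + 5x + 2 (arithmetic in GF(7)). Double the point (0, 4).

tangent at (0, 4): λ = (3·0² + 5)/(2·4) ≡ 5/1. 1⁻¹ ≡ 1 (mod 7) since 1·1 = 1 ≡ 1, so λ ≡ 5·1 ≡ 5.
  x = λ² - 0 - 0 = 25 - 0 ≡ 4; y = λ·(0 - 4) - 4 ≡ 4. → (4, 4)

(4, 4)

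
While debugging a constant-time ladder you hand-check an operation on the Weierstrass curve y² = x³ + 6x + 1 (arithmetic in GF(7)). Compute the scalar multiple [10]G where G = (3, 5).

Repeated addition: build up to 10G.
2G: tangent at (3, 5): λ = (3·3² + 6)/(2·5) ≡ 5/3. 3⁻¹ ≡ 5 (mod 7) since 3·5 = 15 ≡ 1, so λ ≡ 5·5 ≡ 4.
  x = λ² - 3 - 3 = 16 - 6 ≡ 3; y = λ·(3 - 3) - 5 ≡ 2. → (3, 2)
3G: (3, 2) + (3, 5): same x and y₁ ≡ -y₂, so the sum is ∞.
4G: ∞ + (3, 5) = (3, 5) (identity).
5G: tangent at (3, 5): λ = (3·3² + 6)/(2·5) ≡ 5/3. 3⁻¹ ≡ 5 (mod 7), so λ ≡ 5·5 ≡ 4.
  x = λ² - 3 - 3 = 16 - 6 ≡ 3; y = λ·(3 - 3) - 5 ≡ 2. → (3, 2)
6G: (3, 2) + (3, 5): same x and y₁ ≡ -y₂, so the sum is ∞.
7G: ∞ + (3, 5) = (3, 5) (identity).
8G: tangent at (3, 5): λ = (3·3² + 6)/(2·5) ≡ 5/3. 3⁻¹ ≡ 5 (mod 7), so λ ≡ 5·5 ≡ 4.
  x = λ² - 3 - 3 = 16 - 6 ≡ 3; y = λ·(3 - 3) - 5 ≡ 2. → (3, 2)
9G: (3, 2) + (3, 5): same x and y₁ ≡ -y₂, so the sum is ∞.
10G: ∞ + (3, 5) = (3, 5) (identity).

(3, 5)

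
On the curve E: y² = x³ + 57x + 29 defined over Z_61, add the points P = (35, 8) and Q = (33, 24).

(35, 8) + (33, 24). λ = (24 - 8)/(33 - 35) ≡ 16/59 mod 61. 59⁻¹ ≡ 30 (mod 61) since 59·30 = 1770 ≡ 1, so λ ≡ 53.
  x = λ² - 35 - 33 = 2809 - 68 ≡ 57; y = λ·(35 - 57) - 8 ≡ 46. → (57, 46)

(57, 46)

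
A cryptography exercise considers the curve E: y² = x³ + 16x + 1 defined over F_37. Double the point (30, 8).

(13, 1)

tangent at (30, 8): λ = (3·30² + 16)/(2·8) ≡ 15/16. 16⁻¹ ≡ 7 (mod 37), so λ ≡ 15·7 ≡ 31.
  x = λ² - 30 - 30 = 961 - 60 ≡ 13; y = λ·(30 - 13) - 8 ≡ 1. → (13, 1)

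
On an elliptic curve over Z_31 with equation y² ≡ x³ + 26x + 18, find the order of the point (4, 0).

2

2P: (4, 0) + (4, 0): same x and y₁ ≡ -y₂, so the sum is O.
2P = O, so the order is 2.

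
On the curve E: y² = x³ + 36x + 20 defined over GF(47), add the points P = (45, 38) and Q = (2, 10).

(45, 38) + (2, 10). λ = (10 - 38)/(2 - 45) ≡ 19/4 mod 47. 4⁻¹ ≡ 12 (mod 47), so λ ≡ 40.
  x = λ² - 45 - 2 = 1600 - 47 ≡ 2; y = λ·(45 - 2) - 38 ≡ 37. → (2, 37)

(2, 37)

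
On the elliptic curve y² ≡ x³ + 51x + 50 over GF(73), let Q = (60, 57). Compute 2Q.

tangent at (60, 57): λ = (3·60² + 51)/(2·57) ≡ 47/41. 41⁻¹ ≡ 57 (mod 73), so λ ≡ 47·57 ≡ 51.
  x = λ² - 60 - 60 = 2601 - 120 ≡ 72; y = λ·(60 - 72) - 57 ≡ 61. → (72, 61)

(72, 61)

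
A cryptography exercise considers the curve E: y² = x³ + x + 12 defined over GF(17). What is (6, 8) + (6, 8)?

tangent at (6, 8): λ = (3·6² + 1)/(2·8) ≡ 7/16. 16⁻¹ ≡ 16 (mod 17) since 16·16 = 256 ≡ 1, so λ ≡ 7·16 ≡ 10.
  x = λ² - 6 - 6 = 100 - 12 ≡ 3; y = λ·(6 - 3) - 8 ≡ 5. → (3, 5)

(3, 5)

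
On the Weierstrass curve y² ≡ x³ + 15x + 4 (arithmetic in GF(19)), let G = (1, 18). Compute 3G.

Repeated addition: build up to 3G.
2G: tangent at (1, 18): λ = (3·1² + 15)/(2·18) ≡ 18/17. 17⁻¹ ≡ 9 (mod 19), so λ ≡ 18·9 ≡ 10.
  x = λ² - 1 - 1 = 100 - 2 ≡ 3; y = λ·(1 - 3) - 18 ≡ 0. → (3, 0)
3G: (3, 0) + (1, 18). λ = (18 - 0)/(1 - 3) ≡ 18/17 mod 19. 17⁻¹ ≡ 9 (mod 19), so λ ≡ 10.
  x = λ² - 3 - 1 = 100 - 4 ≡ 1; y = λ·(3 - 1) - 0 ≡ 1. → (1, 1)

(1, 1)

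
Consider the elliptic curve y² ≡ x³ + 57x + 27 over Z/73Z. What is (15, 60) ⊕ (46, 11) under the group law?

(15, 60) + (46, 11). λ = (11 - 60)/(46 - 15) ≡ 24/31 mod 73. 31⁻¹ ≡ 33 (mod 73), so λ ≡ 62.
  x = λ² - 15 - 46 = 3844 - 61 ≡ 60; y = λ·(15 - 60) - 60 ≡ 70. → (60, 70)

(60, 70)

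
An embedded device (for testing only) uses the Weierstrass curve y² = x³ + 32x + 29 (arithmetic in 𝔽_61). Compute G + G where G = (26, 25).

tangent at (26, 25): λ = (3·26² + 32)/(2·25) ≡ 47/50. 50⁻¹ ≡ 11 (mod 61), so λ ≡ 47·11 ≡ 29.
  x = λ² - 26 - 26 = 841 - 52 ≡ 57; y = λ·(26 - 57) - 25 ≡ 52. → (57, 52)

(57, 52)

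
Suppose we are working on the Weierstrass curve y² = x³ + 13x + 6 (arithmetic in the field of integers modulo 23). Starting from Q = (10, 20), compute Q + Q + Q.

Repeated addition: build up to 3Q.
2Q: tangent at (10, 20): λ = (3·10² + 13)/(2·20) ≡ 14/17. 17⁻¹ ≡ 19 (mod 23) since 17·19 = 323 ≡ 1, so λ ≡ 14·19 ≡ 13.
  x = λ² - 10 - 10 = 169 - 20 ≡ 11; y = λ·(10 - 11) - 20 ≡ 13. → (11, 13)
3Q: (11, 13) + (10, 20). λ = (20 - 13)/(10 - 11) ≡ 7/22 mod 23. 22⁻¹ ≡ 22 (mod 23) since 22·22 = 484 ≡ 1, so λ ≡ 16.
  x = λ² - 11 - 10 = 256 - 21 ≡ 5; y = λ·(11 - 5) - 13 ≡ 14. → (5, 14)

(5, 14)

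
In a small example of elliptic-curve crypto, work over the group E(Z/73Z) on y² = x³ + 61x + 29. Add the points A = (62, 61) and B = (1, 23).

(62, 61) + (1, 23). λ = (23 - 61)/(1 - 62) ≡ 35/12 mod 73. 12⁻¹ ≡ 67 (mod 73), so λ ≡ 9.
  x = λ² - 62 - 1 = 81 - 63 ≡ 18; y = λ·(62 - 18) - 61 ≡ 43. → (18, 43)

(18, 43)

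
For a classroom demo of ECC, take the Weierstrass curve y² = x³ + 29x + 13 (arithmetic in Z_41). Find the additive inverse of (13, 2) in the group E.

-(13, 2) = (13, -2 mod 41) = (13, 39).

(13, 39)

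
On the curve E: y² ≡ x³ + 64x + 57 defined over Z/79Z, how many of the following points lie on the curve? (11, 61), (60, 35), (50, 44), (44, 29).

3

(11, 61): 61² ≡ 8, rhs ≡ 38 → off.
(60, 35): 35² ≡ 40, rhs ≡ 40 → on.
(50, 44): 44² ≡ 40, rhs ≡ 40 → on.
(44, 29): 29² ≡ 51, rhs ≡ 51 → on.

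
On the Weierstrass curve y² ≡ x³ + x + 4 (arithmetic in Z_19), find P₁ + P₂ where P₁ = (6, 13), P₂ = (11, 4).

(6, 13) + (11, 4). λ = (4 - 13)/(11 - 6) ≡ 10/5 mod 19. 5⁻¹ ≡ 4 (mod 19) since 5·4 = 20 ≡ 1, so λ ≡ 2.
  x = λ² - 6 - 11 = 4 - 17 ≡ 6; y = λ·(6 - 6) - 13 ≡ 6. → (6, 6)

(6, 6)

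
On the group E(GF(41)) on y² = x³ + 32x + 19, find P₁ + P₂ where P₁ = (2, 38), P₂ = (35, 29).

(20, 34)

(2, 38) + (35, 29). λ = (29 - 38)/(35 - 2) ≡ 32/33 mod 41. 33⁻¹ ≡ 5 (mod 41), so λ ≡ 37.
  x = λ² - 2 - 35 = 1369 - 37 ≡ 20; y = λ·(2 - 20) - 38 ≡ 34. → (20, 34)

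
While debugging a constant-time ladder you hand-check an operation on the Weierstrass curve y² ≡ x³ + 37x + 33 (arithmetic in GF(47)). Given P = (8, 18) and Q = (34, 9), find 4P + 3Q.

(33, 25)

First 4P:
Repeated addition: build up to 4P.
2P: tangent at (8, 18): λ = (3·8² + 37)/(2·18) ≡ 41/36. 36⁻¹ ≡ 17 (mod 47), so λ ≡ 41·17 ≡ 39.
  x = λ² - 8 - 8 = 1521 - 16 ≡ 1; y = λ·(8 - 1) - 18 ≡ 20. → (1, 20)
3P: (1, 20) + (8, 18). λ = (18 - 20)/(8 - 1) ≡ 45/7 mod 47. 7⁻¹ ≡ 27 (mod 47), so λ ≡ 40.
  x = λ² - 1 - 8 = 1600 - 9 ≡ 40; y = λ·(1 - 40) - 20 ≡ 18. → (40, 18)
4P: (40, 18) + (8, 18). λ = (18 - 18)/(8 - 40) ≡ 0/15 mod 47. 15⁻¹ ≡ 22 (mod 47), so λ ≡ 0.
  x = λ² - 40 - 8 = 0 - 48 ≡ 46; y = λ·(40 - 46) - 18 ≡ 29. → (46, 29)
4P = (46, 29).
Next 3Q:
Repeated addition: build up to 3Q.
2Q: tangent at (34, 9): λ = (3·34² + 37)/(2·9) ≡ 27/18. 18⁻¹ ≡ 34 (mod 47), so λ ≡ 27·34 ≡ 25.
  x = λ² - 34 - 34 = 625 - 68 ≡ 40; y = λ·(34 - 40) - 9 ≡ 29. → (40, 29)
3Q: (40, 29) + (34, 9). λ = (9 - 29)/(34 - 40) ≡ 27/41 mod 47. 41⁻¹ ≡ 39 (mod 47) since 41·39 = 1599 ≡ 1, so λ ≡ 19.
  x = λ² - 40 - 34 = 361 - 74 ≡ 5; y = λ·(40 - 5) - 29 ≡ 25. → (5, 25)
3Q = (5, 25).
Finally 4P + 3Q:
(46, 29) + (5, 25). λ = (25 - 29)/(5 - 46) ≡ 43/6 mod 47. 6⁻¹ ≡ 8 (mod 47) since 6·8 = 48 ≡ 1, so λ ≡ 15.
  x = λ² - 46 - 5 = 225 - 51 ≡ 33; y = λ·(46 - 33) - 29 ≡ 25. → (33, 25)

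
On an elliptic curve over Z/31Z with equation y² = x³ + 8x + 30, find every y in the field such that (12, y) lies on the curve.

5, 26

x³ + 8x + 30 = 1854 ≡ 25 (mod 31).
Square roots of 25 mod 31: 5 and 26 (since 5² = 25 ≡ 25).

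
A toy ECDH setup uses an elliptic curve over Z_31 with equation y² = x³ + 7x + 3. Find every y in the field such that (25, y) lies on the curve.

x³ + 7x + 3 = 15803 ≡ 24 (mod 31).
24 is a non-residue mod 31; no y exists.

none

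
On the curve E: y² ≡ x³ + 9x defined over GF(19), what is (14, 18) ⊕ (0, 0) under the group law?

(2, 11)

(14, 18) + (0, 0). λ = (0 - 18)/(0 - 14) ≡ 1/5 mod 19. 5⁻¹ ≡ 4 (mod 19), so λ ≡ 4.
  x = λ² - 14 - 0 = 16 - 14 ≡ 2; y = λ·(14 - 2) - 18 ≡ 11. → (2, 11)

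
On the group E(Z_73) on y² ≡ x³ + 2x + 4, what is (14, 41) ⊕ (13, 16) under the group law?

(14, 32)

(14, 41) + (13, 16). λ = (16 - 41)/(13 - 14) ≡ 48/72 mod 73. 72⁻¹ ≡ 72 (mod 73) since 72·72 = 5184 ≡ 1, so λ ≡ 25.
  x = λ² - 14 - 13 = 625 - 27 ≡ 14; y = λ·(14 - 14) - 41 ≡ 32. → (14, 32)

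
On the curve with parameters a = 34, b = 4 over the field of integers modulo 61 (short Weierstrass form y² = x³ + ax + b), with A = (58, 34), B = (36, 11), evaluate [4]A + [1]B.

First 4A:
Repeated addition: build up to 4A.
2A: tangent at (58, 34): λ = (3·58² + 34)/(2·34) ≡ 0/7. 7⁻¹ ≡ 35 (mod 61), so λ ≡ 0·35 ≡ 0.
  x = λ² - 58 - 58 = 0 - 116 ≡ 6; y = λ·(58 - 6) - 34 ≡ 27. → (6, 27)
3A: (6, 27) + (58, 34). λ = (34 - 27)/(58 - 6) ≡ 7/52 mod 61. 52⁻¹ ≡ 27 (mod 61), so λ ≡ 6.
  x = λ² - 6 - 58 = 36 - 64 ≡ 33; y = λ·(6 - 33) - 27 ≡ 55. → (33, 55)
4A: (33, 55) + (58, 34). λ = (34 - 55)/(58 - 33) ≡ 40/25 mod 61. 25⁻¹ ≡ 22 (mod 61), so λ ≡ 26.
  x = λ² - 33 - 58 = 676 - 91 ≡ 36; y = λ·(33 - 36) - 55 ≡ 50. → (36, 50)
4A = (36, 50).
Finally 4A + B:
(36, 50) + (36, 11): same x and y₁ ≡ -y₂, so the sum is O.

O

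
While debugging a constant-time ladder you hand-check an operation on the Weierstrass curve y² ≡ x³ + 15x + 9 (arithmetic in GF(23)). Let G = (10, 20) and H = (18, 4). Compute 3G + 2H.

First 3G:
Repeated addition: build up to 3G.
2G: tangent at (10, 20): λ = (3·10² + 15)/(2·20) ≡ 16/17. 17⁻¹ ≡ 19 (mod 23) since 17·19 = 323 ≡ 1, so λ ≡ 16·19 ≡ 5.
  x = λ² - 10 - 10 = 25 - 20 ≡ 5; y = λ·(10 - 5) - 20 ≡ 5. → (5, 5)
3G: (5, 5) + (10, 20). λ = (20 - 5)/(10 - 5) ≡ 15/5 mod 23. 5⁻¹ ≡ 14 (mod 23) since 5·14 = 70 ≡ 1, so λ ≡ 3.
  x = λ² - 5 - 10 = 9 - 15 ≡ 17; y = λ·(5 - 17) - 5 ≡ 5. → (17, 5)
3G = (17, 5).
Next 2H:
Repeated addition: build up to 2H.
2H: tangent at (18, 4): λ = (3·18² + 15)/(2·4) ≡ 21/8. 8⁻¹ ≡ 3 (mod 23), so λ ≡ 21·3 ≡ 17.
  x = λ² - 18 - 18 = 289 - 36 ≡ 0; y = λ·(18 - 0) - 4 ≡ 3. → (0, 3)
2H = (0, 3).
Finally 3G + 2H:
(17, 5) + (0, 3). λ = (3 - 5)/(0 - 17) ≡ 21/6 mod 23. 6⁻¹ ≡ 4 (mod 23) since 6·4 = 24 ≡ 1, so λ ≡ 15.
  x = λ² - 17 - 0 = 225 - 17 ≡ 1; y = λ·(17 - 1) - 5 ≡ 5. → (1, 5)

(1, 5)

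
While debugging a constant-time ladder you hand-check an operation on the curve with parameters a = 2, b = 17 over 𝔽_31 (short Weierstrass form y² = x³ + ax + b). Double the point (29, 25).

tangent at (29, 25): λ = (3·29² + 2)/(2·25) ≡ 14/19. 19⁻¹ ≡ 18 (mod 31), so λ ≡ 14·18 ≡ 4.
  x = λ² - 29 - 29 = 16 - 58 ≡ 20; y = λ·(29 - 20) - 25 ≡ 11. → (20, 11)

(20, 11)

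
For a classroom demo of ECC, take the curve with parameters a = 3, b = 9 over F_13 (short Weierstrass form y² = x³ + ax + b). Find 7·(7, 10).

(1, 0)

Write Q = (7, 10).
Repeated addition: build up to 7Q.
2Q: tangent at (7, 10): λ = (3·7² + 3)/(2·10) ≡ 7/7. 7⁻¹ ≡ 2 (mod 13), so λ ≡ 7·2 ≡ 1.
  x = λ² - 7 - 7 = 1 - 14 ≡ 0; y = λ·(7 - 0) - 10 ≡ 10. → (0, 10)
3Q: (0, 10) + (7, 10). λ = (10 - 10)/(7 - 0) ≡ 0/7 mod 13. 7⁻¹ ≡ 2 (mod 13), so λ ≡ 0.
  x = λ² - 0 - 7 = 0 - 7 ≡ 6; y = λ·(0 - 6) - 10 ≡ 3. → (6, 3)
4Q: (6, 3) + (7, 10). λ = (10 - 3)/(7 - 6) ≡ 7/1 mod 13. 1⁻¹ ≡ 1 (mod 13), so λ ≡ 7.
  x = λ² - 6 - 7 = 49 - 13 ≡ 10; y = λ·(6 - 10) - 3 ≡ 8. → (10, 8)
5Q: (10, 8) + (7, 10). λ = (10 - 8)/(7 - 10) ≡ 2/10 mod 13. 10⁻¹ ≡ 4 (mod 13) since 10·4 = 40 ≡ 1, so λ ≡ 8.
  x = λ² - 10 - 7 = 64 - 17 ≡ 8; y = λ·(10 - 8) - 8 ≡ 8. → (8, 8)
6Q: (8, 8) + (7, 10). λ = (10 - 8)/(7 - 8) ≡ 2/12 mod 13. 12⁻¹ ≡ 12 (mod 13), so λ ≡ 11.
  x = λ² - 8 - 7 = 121 - 15 ≡ 2; y = λ·(8 - 2) - 8 ≡ 6. → (2, 6)
7Q: (2, 6) + (7, 10). λ = (10 - 6)/(7 - 2) ≡ 4/5 mod 13. 5⁻¹ ≡ 8 (mod 13), so λ ≡ 6.
  x = λ² - 2 - 7 = 36 - 9 ≡ 1; y = λ·(2 - 1) - 6 ≡ 0. → (1, 0)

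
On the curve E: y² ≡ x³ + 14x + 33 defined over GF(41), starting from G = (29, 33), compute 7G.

Repeated addition: build up to 7G.
2G: tangent at (29, 33): λ = (3·29² + 14)/(2·33) ≡ 36/25. 25⁻¹ ≡ 23 (mod 41), so λ ≡ 36·23 ≡ 8.
  x = λ² - 29 - 29 = 64 - 58 ≡ 6; y = λ·(29 - 6) - 33 ≡ 28. → (6, 28)
3G: (6, 28) + (29, 33). λ = (33 - 28)/(29 - 6) ≡ 5/23 mod 41. 23⁻¹ ≡ 25 (mod 41) since 23·25 = 575 ≡ 1, so λ ≡ 2.
  x = λ² - 6 - 29 = 4 - 35 ≡ 10; y = λ·(6 - 10) - 28 ≡ 5. → (10, 5)
4G: (10, 5) + (29, 33). λ = (33 - 5)/(29 - 10) ≡ 28/19 mod 41. 19⁻¹ ≡ 13 (mod 41), so λ ≡ 36.
  x = λ² - 10 - 29 = 1296 - 39 ≡ 27; y = λ·(10 - 27) - 5 ≡ 39. → (27, 39)
5G: (27, 39) + (29, 33). λ = (33 - 39)/(29 - 27) ≡ 35/2 mod 41. 2⁻¹ ≡ 21 (mod 41), so λ ≡ 38.
  x = λ² - 27 - 29 = 1444 - 56 ≡ 35; y = λ·(27 - 35) - 39 ≡ 26. → (35, 26)
6G: (35, 26) + (29, 33). λ = (33 - 26)/(29 - 35) ≡ 7/35 mod 41. 35⁻¹ ≡ 34 (mod 41), so λ ≡ 33.
  x = λ² - 35 - 29 = 1089 - 64 ≡ 0; y = λ·(35 - 0) - 26 ≡ 22. → (0, 22)
7G: (0, 22) + (29, 33). λ = (33 - 22)/(29 - 0) ≡ 11/29 mod 41. 29⁻¹ ≡ 17 (mod 41), so λ ≡ 23.
  x = λ² - 0 - 29 = 529 - 29 ≡ 8; y = λ·(0 - 8) - 22 ≡ 40. → (8, 40)

(8, 40)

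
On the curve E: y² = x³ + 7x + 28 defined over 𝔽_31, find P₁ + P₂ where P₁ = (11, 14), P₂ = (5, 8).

(16, 12)

(11, 14) + (5, 8). λ = (8 - 14)/(5 - 11) ≡ 25/25 mod 31. 25⁻¹ ≡ 5 (mod 31) since 25·5 = 125 ≡ 1, so λ ≡ 1.
  x = λ² - 11 - 5 = 1 - 16 ≡ 16; y = λ·(11 - 16) - 14 ≡ 12. → (16, 12)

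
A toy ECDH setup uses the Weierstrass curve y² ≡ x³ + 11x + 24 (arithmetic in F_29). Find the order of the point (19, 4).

2P: tangent at (19, 4): λ = (3·19² + 11)/(2·4) ≡ 21/8. 8⁻¹ ≡ 11 (mod 29), so λ ≡ 21·11 ≡ 28.
  x = λ² - 19 - 19 = 784 - 38 ≡ 21; y = λ·(19 - 21) - 4 ≡ 27. → (21, 27)
3P: (21, 27) + (19, 4). λ = (4 - 27)/(19 - 21) ≡ 6/27 mod 29. 27⁻¹ ≡ 14 (mod 29) since 27·14 = 378 ≡ 1, so λ ≡ 26.
  x = λ² - 21 - 19 = 676 - 40 ≡ 27; y = λ·(21 - 27) - 27 ≡ 20. → (27, 20)
4P: (27, 20) + (19, 4). λ = (4 - 20)/(19 - 27) ≡ 13/21 mod 29. 21⁻¹ ≡ 18 (mod 29), so λ ≡ 2.
  x = λ² - 27 - 19 = 4 - 46 ≡ 16; y = λ·(27 - 16) - 20 ≡ 2. → (16, 2)
5P: (16, 2) + (19, 4). λ = (4 - 2)/(19 - 16) ≡ 2/3 mod 29. 3⁻¹ ≡ 10 (mod 29) since 3·10 = 30 ≡ 1, so λ ≡ 20.
  x = λ² - 16 - 19 = 400 - 35 ≡ 17; y = λ·(16 - 17) - 2 ≡ 7. → (17, 7)
6P: (17, 7) + (19, 4). λ = (4 - 7)/(19 - 17) ≡ 26/2 mod 29. 2⁻¹ ≡ 15 (mod 29), so λ ≡ 13.
  x = λ² - 17 - 19 = 169 - 36 ≡ 17; y = λ·(17 - 17) - 7 ≡ 22. → (17, 22)
7P: (17, 22) + (19, 4). λ = (4 - 22)/(19 - 17) ≡ 11/2 mod 29. 2⁻¹ ≡ 15 (mod 29), so λ ≡ 20.
  x = λ² - 17 - 19 = 400 - 36 ≡ 16; y = λ·(17 - 16) - 22 ≡ 27. → (16, 27)
8P: (16, 27) + (19, 4). λ = (4 - 27)/(19 - 16) ≡ 6/3 mod 29. 3⁻¹ ≡ 10 (mod 29), so λ ≡ 2.
  x = λ² - 16 - 19 = 4 - 35 ≡ 27; y = λ·(16 - 27) - 27 ≡ 9. → (27, 9)
9P: (27, 9) + (19, 4). λ = (4 - 9)/(19 - 27) ≡ 24/21 mod 29. 21⁻¹ ≡ 18 (mod 29), so λ ≡ 26.
  x = λ² - 27 - 19 = 676 - 46 ≡ 21; y = λ·(27 - 21) - 9 ≡ 2. → (21, 2)
10P: (21, 2) + (19, 4). λ = (4 - 2)/(19 - 21) ≡ 2/27 mod 29. 27⁻¹ ≡ 14 (mod 29), so λ ≡ 28.
  x = λ² - 21 - 19 = 784 - 40 ≡ 19; y = λ·(21 - 19) - 2 ≡ 25. → (19, 25)
11P: (19, 25) + (19, 4): same x and y₁ ≡ -y₂, so the sum is O.
11P = O, so the order is 11.

11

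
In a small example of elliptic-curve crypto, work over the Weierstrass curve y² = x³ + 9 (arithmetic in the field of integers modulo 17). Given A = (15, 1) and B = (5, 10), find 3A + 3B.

First 3A:
Repeated addition: build up to 3A.
2A: tangent at (15, 1): λ = (3·15² + 0)/(2·1) ≡ 12/2. 2⁻¹ ≡ 9 (mod 17), so λ ≡ 12·9 ≡ 6.
  x = λ² - 15 - 15 = 36 - 30 ≡ 6; y = λ·(15 - 6) - 1 ≡ 2. → (6, 2)
3A: (6, 2) + (15, 1). λ = (1 - 2)/(15 - 6) ≡ 16/9 mod 17. 9⁻¹ ≡ 2 (mod 17), so λ ≡ 15.
  x = λ² - 6 - 15 = 225 - 21 ≡ 0; y = λ·(6 - 0) - 2 ≡ 3. → (0, 3)
3A = (0, 3).
Next 3B:
Repeated addition: build up to 3B.
2B: tangent at (5, 10): λ = (3·5² + 0)/(2·10) ≡ 7/3. 3⁻¹ ≡ 6 (mod 17), so λ ≡ 7·6 ≡ 8.
  x = λ² - 5 - 5 = 64 - 10 ≡ 3; y = λ·(5 - 3) - 10 ≡ 6. → (3, 6)
3B: (3, 6) + (5, 10). λ = (10 - 6)/(5 - 3) ≡ 4/2 mod 17. 2⁻¹ ≡ 9 (mod 17), so λ ≡ 2.
  x = λ² - 3 - 5 = 4 - 8 ≡ 13; y = λ·(3 - 13) - 6 ≡ 8. → (13, 8)
3B = (13, 8).
Finally 3A + 3B:
(0, 3) + (13, 8). λ = (8 - 3)/(13 - 0) ≡ 5/13 mod 17. 13⁻¹ ≡ 4 (mod 17) since 13·4 = 52 ≡ 1, so λ ≡ 3.
  x = λ² - 0 - 13 = 9 - 13 ≡ 13; y = λ·(0 - 13) - 3 ≡ 9. → (13, 9)

(13, 9)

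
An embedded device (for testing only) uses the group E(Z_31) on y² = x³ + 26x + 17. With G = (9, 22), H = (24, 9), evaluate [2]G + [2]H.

First 2G:
Repeated addition: build up to 2G.
2G: tangent at (9, 22): λ = (3·9² + 26)/(2·22) ≡ 21/13. 13⁻¹ ≡ 12 (mod 31) since 13·12 = 156 ≡ 1, so λ ≡ 21·12 ≡ 4.
  x = λ² - 9 - 9 = 16 - 18 ≡ 29; y = λ·(9 - 29) - 22 ≡ 22. → (29, 22)
2G = (29, 22).
Next 2H:
Repeated addition: build up to 2H.
2H: tangent at (24, 9): λ = (3·24² + 26)/(2·9) ≡ 18/18. 18⁻¹ ≡ 19 (mod 31) since 18·19 = 342 ≡ 1, so λ ≡ 18·19 ≡ 1.
  x = λ² - 24 - 24 = 1 - 48 ≡ 15; y = λ·(24 - 15) - 9 ≡ 0. → (15, 0)
2H = (15, 0).
Finally 2G + 2H:
(29, 22) + (15, 0). λ = (0 - 22)/(15 - 29) ≡ 9/17 mod 31. 17⁻¹ ≡ 11 (mod 31), so λ ≡ 6.
  x = λ² - 29 - 15 = 36 - 44 ≡ 23; y = λ·(29 - 23) - 22 ≡ 14. → (23, 14)

(23, 14)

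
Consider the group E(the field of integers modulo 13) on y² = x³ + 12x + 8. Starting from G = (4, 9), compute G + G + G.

Repeated addition: build up to 3G.
2G: tangent at (4, 9): λ = (3·4² + 12)/(2·9) ≡ 8/5. 5⁻¹ ≡ 8 (mod 13) since 5·8 = 40 ≡ 1, so λ ≡ 8·8 ≡ 12.
  x = λ² - 4 - 4 = 144 - 8 ≡ 6; y = λ·(4 - 6) - 9 ≡ 6. → (6, 6)
3G: (6, 6) + (4, 9). λ = (9 - 6)/(4 - 6) ≡ 3/11 mod 13. 11⁻¹ ≡ 6 (mod 13) since 11·6 = 66 ≡ 1, so λ ≡ 5.
  x = λ² - 6 - 4 = 25 - 10 ≡ 2; y = λ·(6 - 2) - 6 ≡ 1. → (2, 1)

(2, 1)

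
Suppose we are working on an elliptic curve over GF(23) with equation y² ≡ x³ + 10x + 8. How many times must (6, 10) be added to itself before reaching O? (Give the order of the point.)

11

2P: tangent at (6, 10): λ = (3·6² + 10)/(2·10) ≡ 3/20. 20⁻¹ ≡ 15 (mod 23) since 20·15 = 300 ≡ 1, so λ ≡ 3·15 ≡ 22.
  x = λ² - 6 - 6 = 484 - 12 ≡ 12; y = λ·(6 - 12) - 10 ≡ 19. → (12, 19)
3P: (12, 19) + (6, 10). λ = (10 - 19)/(6 - 12) ≡ 14/17 mod 23. 17⁻¹ ≡ 19 (mod 23), so λ ≡ 13.
  x = λ² - 12 - 6 = 169 - 18 ≡ 13; y = λ·(12 - 13) - 19 ≡ 14. → (13, 14)
4P: (13, 14) + (6, 10). λ = (10 - 14)/(6 - 13) ≡ 19/16 mod 23. 16⁻¹ ≡ 13 (mod 23) since 16·13 = 208 ≡ 1, so λ ≡ 17.
  x = λ² - 13 - 6 = 289 - 19 ≡ 17; y = λ·(13 - 17) - 14 ≡ 10. → (17, 10)
5P: (17, 10) + (6, 10). λ = (10 - 10)/(6 - 17) ≡ 0/12 mod 23. 12⁻¹ ≡ 2 (mod 23) since 12·2 = 24 ≡ 1, so λ ≡ 0.
  x = λ² - 17 - 6 = 0 - 23 ≡ 0; y = λ·(17 - 0) - 10 ≡ 13. → (0, 13)
6P: (0, 13) + (6, 10). λ = (10 - 13)/(6 - 0) ≡ 20/6 mod 23. 6⁻¹ ≡ 4 (mod 23) since 6·4 = 24 ≡ 1, so λ ≡ 11.
  x = λ² - 0 - 6 = 121 - 6 ≡ 0; y = λ·(0 - 0) - 13 ≡ 10. → (0, 10)
7P: (0, 10) + (6, 10). λ = (10 - 10)/(6 - 0) ≡ 0/6 mod 23. 6⁻¹ ≡ 4 (mod 23), so λ ≡ 0.
  x = λ² - 0 - 6 = 0 - 6 ≡ 17; y = λ·(0 - 17) - 10 ≡ 13. → (17, 13)
8P: (17, 13) + (6, 10). λ = (10 - 13)/(6 - 17) ≡ 20/12 mod 23. 12⁻¹ ≡ 2 (mod 23), so λ ≡ 17.
  x = λ² - 17 - 6 = 289 - 23 ≡ 13; y = λ·(17 - 13) - 13 ≡ 9. → (13, 9)
9P: (13, 9) + (6, 10). λ = (10 - 9)/(6 - 13) ≡ 1/16 mod 23. 16⁻¹ ≡ 13 (mod 23) since 16·13 = 208 ≡ 1, so λ ≡ 13.
  x = λ² - 13 - 6 = 169 - 19 ≡ 12; y = λ·(13 - 12) - 9 ≡ 4. → (12, 4)
10P: (12, 4) + (6, 10). λ = (10 - 4)/(6 - 12) ≡ 6/17 mod 23. 17⁻¹ ≡ 19 (mod 23) since 17·19 = 323 ≡ 1, so λ ≡ 22.
  x = λ² - 12 - 6 = 484 - 18 ≡ 6; y = λ·(12 - 6) - 4 ≡ 13. → (6, 13)
11P: (6, 13) + (6, 10): same x and y₁ ≡ -y₂, so the sum is O.
11P = O, so the order is 11.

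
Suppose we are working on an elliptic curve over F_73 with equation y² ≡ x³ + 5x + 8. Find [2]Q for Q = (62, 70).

(4, 47)

tangent at (62, 70): λ = (3·62² + 5)/(2·70) ≡ 3/67. 67⁻¹ ≡ 12 (mod 73), so λ ≡ 3·12 ≡ 36.
  x = λ² - 62 - 62 = 1296 - 124 ≡ 4; y = λ·(62 - 4) - 70 ≡ 47. → (4, 47)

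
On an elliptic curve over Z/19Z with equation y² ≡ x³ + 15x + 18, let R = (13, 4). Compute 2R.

(10, 16)

tangent at (13, 4): λ = (3·13² + 15)/(2·4) ≡ 9/8. 8⁻¹ ≡ 12 (mod 19), so λ ≡ 9·12 ≡ 13.
  x = λ² - 13 - 13 = 169 - 26 ≡ 10; y = λ·(13 - 10) - 4 ≡ 16. → (10, 16)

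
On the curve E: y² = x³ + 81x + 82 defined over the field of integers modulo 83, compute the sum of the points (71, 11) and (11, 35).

(71, 11) + (11, 35). λ = (35 - 11)/(11 - 71) ≡ 24/23 mod 83. 23⁻¹ ≡ 65 (mod 83), so λ ≡ 66.
  x = λ² - 71 - 11 = 4356 - 82 ≡ 41; y = λ·(71 - 41) - 11 ≡ 60. → (41, 60)

(41, 60)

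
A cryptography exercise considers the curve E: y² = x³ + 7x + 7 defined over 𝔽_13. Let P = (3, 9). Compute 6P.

(12, 8)

Repeated addition: build up to 6P.
2P: tangent at (3, 9): λ = (3·3² + 7)/(2·9) ≡ 8/5. 5⁻¹ ≡ 8 (mod 13), so λ ≡ 8·8 ≡ 12.
  x = λ² - 3 - 3 = 144 - 6 ≡ 8; y = λ·(3 - 8) - 9 ≡ 9. → (8, 9)
3P: (8, 9) + (3, 9). λ = (9 - 9)/(3 - 8) ≡ 0/8 mod 13. 8⁻¹ ≡ 5 (mod 13), so λ ≡ 0.
  x = λ² - 8 - 3 = 0 - 11 ≡ 2; y = λ·(8 - 2) - 9 ≡ 4. → (2, 4)
4P: (2, 4) + (3, 9). λ = (9 - 4)/(3 - 2) ≡ 5/1 mod 13. 1⁻¹ ≡ 1 (mod 13), so λ ≡ 5.
  x = λ² - 2 - 3 = 25 - 5 ≡ 7; y = λ·(2 - 7) - 4 ≡ 10. → (7, 10)
5P: (7, 10) + (3, 9). λ = (9 - 10)/(3 - 7) ≡ 12/9 mod 13. 9⁻¹ ≡ 3 (mod 13), so λ ≡ 10.
  x = λ² - 7 - 3 = 100 - 10 ≡ 12; y = λ·(7 - 12) - 10 ≡ 5. → (12, 5)
6P: (12, 5) + (3, 9). λ = (9 - 5)/(3 - 12) ≡ 4/4 mod 13. 4⁻¹ ≡ 10 (mod 13), so λ ≡ 1.
  x = λ² - 12 - 3 = 1 - 15 ≡ 12; y = λ·(12 - 12) - 5 ≡ 8. → (12, 8)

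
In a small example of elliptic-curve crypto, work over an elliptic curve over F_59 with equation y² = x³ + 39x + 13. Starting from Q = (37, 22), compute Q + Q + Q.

Repeated addition: build up to 3Q.
2Q: tangent at (37, 22): λ = (3·37² + 39)/(2·22) ≡ 16/44. 44⁻¹ ≡ 55 (mod 59) since 44·55 = 2420 ≡ 1, so λ ≡ 16·55 ≡ 54.
  x = λ² - 37 - 37 = 2916 - 74 ≡ 10; y = λ·(37 - 10) - 22 ≡ 20. → (10, 20)
3Q: (10, 20) + (37, 22). λ = (22 - 20)/(37 - 10) ≡ 2/27 mod 59. 27⁻¹ ≡ 35 (mod 59), so λ ≡ 11.
  x = λ² - 10 - 37 = 121 - 47 ≡ 15; y = λ·(10 - 15) - 20 ≡ 43. → (15, 43)

(15, 43)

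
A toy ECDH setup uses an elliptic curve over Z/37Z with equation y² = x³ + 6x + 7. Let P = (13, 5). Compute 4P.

Double-and-add on 4 = (100)₂. Start with P = (13, 5) for the leading 1-bit.
double: tangent at (13, 5): λ = (3·13² + 6)/(2·5) ≡ 32/10. 10⁻¹ ≡ 26 (mod 37), so λ ≡ 32·26 ≡ 18.
  x = λ² - 13 - 13 = 324 - 26 ≡ 2; y = λ·(13 - 2) - 5 ≡ 8. → (2, 8)
double: tangent at (2, 8): λ = (3·2² + 6)/(2·8) ≡ 18/16. 16⁻¹ ≡ 7 (mod 37), so λ ≡ 18·7 ≡ 15.
  x = λ² - 2 - 2 = 225 - 4 ≡ 36; y = λ·(2 - 36) - 8 ≡ 0. → (36, 0)

(36, 0)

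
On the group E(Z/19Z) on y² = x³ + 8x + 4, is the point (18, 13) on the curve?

y² = 13² ≡ 17; x³ + 8x + 4 = 5980 ≡ 14 (mod 19). 17 ≠ 14.

no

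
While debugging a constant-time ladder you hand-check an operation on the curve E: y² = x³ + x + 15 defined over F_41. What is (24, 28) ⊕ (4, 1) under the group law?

(18, 17)

(24, 28) + (4, 1). λ = (1 - 28)/(4 - 24) ≡ 14/21 mod 41. 21⁻¹ ≡ 2 (mod 41), so λ ≡ 28.
  x = λ² - 24 - 4 = 784 - 28 ≡ 18; y = λ·(24 - 18) - 28 ≡ 17. → (18, 17)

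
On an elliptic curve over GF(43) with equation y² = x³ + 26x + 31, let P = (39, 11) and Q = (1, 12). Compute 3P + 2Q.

First 3P:
Repeated addition: build up to 3P.
2P: tangent at (39, 11): λ = (3·39² + 26)/(2·11) ≡ 31/22. 22⁻¹ ≡ 2 (mod 43) since 22·2 = 44 ≡ 1, so λ ≡ 31·2 ≡ 19.
  x = λ² - 39 - 39 = 361 - 78 ≡ 25; y = λ·(39 - 25) - 11 ≡ 40. → (25, 40)
3P: (25, 40) + (39, 11). λ = (11 - 40)/(39 - 25) ≡ 14/14 mod 43. 14⁻¹ ≡ 40 (mod 43), so λ ≡ 1.
  x = λ² - 25 - 39 = 1 - 64 ≡ 23; y = λ·(25 - 23) - 40 ≡ 5. → (23, 5)
3P = (23, 5).
Next 2Q:
Repeated addition: build up to 2Q.
2Q: tangent at (1, 12): λ = (3·1² + 26)/(2·12) ≡ 29/24. 24⁻¹ ≡ 9 (mod 43) since 24·9 = 216 ≡ 1, so λ ≡ 29·9 ≡ 3.
  x = λ² - 1 - 1 = 9 - 2 ≡ 7; y = λ·(1 - 7) - 12 ≡ 13. → (7, 13)
2Q = (7, 13).
Finally 3P + 2Q:
(23, 5) + (7, 13). λ = (13 - 5)/(7 - 23) ≡ 8/27 mod 43. 27⁻¹ ≡ 8 (mod 43), so λ ≡ 21.
  x = λ² - 23 - 7 = 441 - 30 ≡ 24; y = λ·(23 - 24) - 5 ≡ 17. → (24, 17)

(24, 17)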